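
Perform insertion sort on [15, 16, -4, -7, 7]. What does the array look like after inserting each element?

First element 15 is already 'sorted'
Insert 16: shifted 0 elements -> [15, 16, -4, -7, 7]
Insert -4: shifted 2 elements -> [-4, 15, 16, -7, 7]
Insert -7: shifted 3 elements -> [-7, -4, 15, 16, 7]
Insert 7: shifted 2 elements -> [-7, -4, 7, 15, 16]


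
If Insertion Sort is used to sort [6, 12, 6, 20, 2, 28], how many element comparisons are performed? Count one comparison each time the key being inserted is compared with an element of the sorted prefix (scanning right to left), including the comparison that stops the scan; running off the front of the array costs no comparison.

Insert 12: 6 <= 12 (stop) = 1 comparison(s) -> [6, 12, 6, 20, 2, 28]
Insert 6: 12 > 6 (shift), 6 <= 6 (stop) = 2 comparison(s) -> [6, 6, 12, 20, 2, 28]
Insert 20: 12 <= 20 (stop) = 1 comparison(s) -> [6, 6, 12, 20, 2, 28]
Insert 2: 20 > 2 (shift), 12 > 2 (shift), 6 > 2 (shift), 6 > 2 (shift), reached front = 4 comparison(s) -> [2, 6, 6, 12, 20, 28]
Insert 28: 20 <= 28 (stop) = 1 comparison(s) -> [2, 6, 6, 12, 20, 28]
Total comparisons: 1 + 2 + 1 + 4 + 1 = 9


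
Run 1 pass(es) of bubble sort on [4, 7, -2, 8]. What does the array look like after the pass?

After pass 1: [4, -2, 7, 8] (1 swaps)
Total swaps: 1


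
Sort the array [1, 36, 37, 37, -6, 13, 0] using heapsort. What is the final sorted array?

Build heap: [37, 36, 37, 1, -6, 13, 0]
Extract 37: [37, 36, 13, 1, -6, 0, 37]
Extract 37: [36, 1, 13, 0, -6, 37, 37]
Extract 36: [13, 1, -6, 0, 36, 37, 37]
Extract 13: [1, 0, -6, 13, 36, 37, 37]
Extract 1: [0, -6, 1, 13, 36, 37, 37]
Extract 0: [-6, 0, 1, 13, 36, 37, 37]


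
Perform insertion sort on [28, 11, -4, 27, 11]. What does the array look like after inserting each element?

First element 28 is already 'sorted'
Insert 11: shifted 1 elements -> [11, 28, -4, 27, 11]
Insert -4: shifted 2 elements -> [-4, 11, 28, 27, 11]
Insert 27: shifted 1 elements -> [-4, 11, 27, 28, 11]
Insert 11: shifted 2 elements -> [-4, 11, 11, 27, 28]


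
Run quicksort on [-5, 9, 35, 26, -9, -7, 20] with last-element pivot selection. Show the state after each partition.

Partition 1: pivot=20 at index 4 -> [-5, 9, -9, -7, 20, 26, 35]
Partition 2: pivot=-7 at index 1 -> [-9, -7, -5, 9, 20, 26, 35]
Partition 3: pivot=9 at index 3 -> [-9, -7, -5, 9, 20, 26, 35]
Partition 4: pivot=35 at index 6 -> [-9, -7, -5, 9, 20, 26, 35]


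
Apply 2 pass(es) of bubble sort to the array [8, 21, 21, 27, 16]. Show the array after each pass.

After pass 1: [8, 21, 21, 16, 27] (1 swaps)
After pass 2: [8, 21, 16, 21, 27] (1 swaps)
Total swaps: 2


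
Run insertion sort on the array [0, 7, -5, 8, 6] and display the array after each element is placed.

First element 0 is already 'sorted'
Insert 7: shifted 0 elements -> [0, 7, -5, 8, 6]
Insert -5: shifted 2 elements -> [-5, 0, 7, 8, 6]
Insert 8: shifted 0 elements -> [-5, 0, 7, 8, 6]
Insert 6: shifted 2 elements -> [-5, 0, 6, 7, 8]


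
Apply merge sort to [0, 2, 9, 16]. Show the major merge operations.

Divide and conquer:
  Merge [0] + [2] -> [0, 2]
  Merge [9] + [16] -> [9, 16]
  Merge [0, 2] + [9, 16] -> [0, 2, 9, 16]


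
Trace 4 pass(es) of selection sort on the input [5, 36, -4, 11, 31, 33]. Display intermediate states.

Pass 1: Select minimum -4 at index 2, swap -> [-4, 36, 5, 11, 31, 33]
Pass 2: Select minimum 5 at index 2, swap -> [-4, 5, 36, 11, 31, 33]
Pass 3: Select minimum 11 at index 3, swap -> [-4, 5, 11, 36, 31, 33]
Pass 4: Select minimum 31 at index 4, swap -> [-4, 5, 11, 31, 36, 33]


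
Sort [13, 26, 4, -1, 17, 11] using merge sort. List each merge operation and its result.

Divide and conquer:
  Merge [26] + [4] -> [4, 26]
  Merge [13] + [4, 26] -> [4, 13, 26]
  Merge [17] + [11] -> [11, 17]
  Merge [-1] + [11, 17] -> [-1, 11, 17]
  Merge [4, 13, 26] + [-1, 11, 17] -> [-1, 4, 11, 13, 17, 26]


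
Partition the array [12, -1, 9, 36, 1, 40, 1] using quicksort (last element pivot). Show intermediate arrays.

Partition 1: pivot=1 at index 2 -> [-1, 1, 1, 36, 12, 40, 9]
Partition 2: pivot=1 at index 1 -> [-1, 1, 1, 36, 12, 40, 9]
Partition 3: pivot=9 at index 3 -> [-1, 1, 1, 9, 12, 40, 36]
Partition 4: pivot=36 at index 5 -> [-1, 1, 1, 9, 12, 36, 40]


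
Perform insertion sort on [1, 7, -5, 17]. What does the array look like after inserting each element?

First element 1 is already 'sorted'
Insert 7: shifted 0 elements -> [1, 7, -5, 17]
Insert -5: shifted 2 elements -> [-5, 1, 7, 17]
Insert 17: shifted 0 elements -> [-5, 1, 7, 17]


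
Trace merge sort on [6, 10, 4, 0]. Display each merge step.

Divide and conquer:
  Merge [6] + [10] -> [6, 10]
  Merge [4] + [0] -> [0, 4]
  Merge [6, 10] + [0, 4] -> [0, 4, 6, 10]


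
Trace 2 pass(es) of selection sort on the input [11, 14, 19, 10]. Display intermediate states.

Pass 1: Select minimum 10 at index 3, swap -> [10, 14, 19, 11]
Pass 2: Select minimum 11 at index 3, swap -> [10, 11, 19, 14]


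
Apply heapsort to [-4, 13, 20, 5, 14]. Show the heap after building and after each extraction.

Build heap: [20, 14, -4, 5, 13]
Extract 20: [14, 13, -4, 5, 20]
Extract 14: [13, 5, -4, 14, 20]
Extract 13: [5, -4, 13, 14, 20]
Extract 5: [-4, 5, 13, 14, 20]


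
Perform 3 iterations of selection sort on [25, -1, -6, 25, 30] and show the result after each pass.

Pass 1: Select minimum -6 at index 2, swap -> [-6, -1, 25, 25, 30]
Pass 2: Select minimum -1 at index 1, swap -> [-6, -1, 25, 25, 30]
Pass 3: Select minimum 25 at index 2, swap -> [-6, -1, 25, 25, 30]


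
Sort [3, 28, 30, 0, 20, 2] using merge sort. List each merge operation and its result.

Divide and conquer:
  Merge [28] + [30] -> [28, 30]
  Merge [3] + [28, 30] -> [3, 28, 30]
  Merge [20] + [2] -> [2, 20]
  Merge [0] + [2, 20] -> [0, 2, 20]
  Merge [3, 28, 30] + [0, 2, 20] -> [0, 2, 3, 20, 28, 30]


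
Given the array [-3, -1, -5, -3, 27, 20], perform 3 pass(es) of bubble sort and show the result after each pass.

After pass 1: [-3, -5, -3, -1, 20, 27] (3 swaps)
After pass 2: [-5, -3, -3, -1, 20, 27] (1 swaps)
After pass 3: [-5, -3, -3, -1, 20, 27] (0 swaps)
Total swaps: 4


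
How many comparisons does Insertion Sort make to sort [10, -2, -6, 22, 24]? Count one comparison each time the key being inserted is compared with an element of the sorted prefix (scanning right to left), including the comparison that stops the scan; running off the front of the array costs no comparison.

Insert -2: 10 > -2 (shift), reached front = 1 comparison(s) -> [-2, 10, -6, 22, 24]
Insert -6: 10 > -6 (shift), -2 > -6 (shift), reached front = 2 comparison(s) -> [-6, -2, 10, 22, 24]
Insert 22: 10 <= 22 (stop) = 1 comparison(s) -> [-6, -2, 10, 22, 24]
Insert 24: 22 <= 24 (stop) = 1 comparison(s) -> [-6, -2, 10, 22, 24]
Total comparisons: 1 + 2 + 1 + 1 = 5


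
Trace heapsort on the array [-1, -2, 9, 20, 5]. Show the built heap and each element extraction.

Build heap: [20, 5, 9, -2, -1]
Extract 20: [9, 5, -1, -2, 20]
Extract 9: [5, -2, -1, 9, 20]
Extract 5: [-1, -2, 5, 9, 20]
Extract -1: [-2, -1, 5, 9, 20]


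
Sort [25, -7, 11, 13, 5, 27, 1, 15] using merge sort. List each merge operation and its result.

Divide and conquer:
  Merge [25] + [-7] -> [-7, 25]
  Merge [11] + [13] -> [11, 13]
  Merge [-7, 25] + [11, 13] -> [-7, 11, 13, 25]
  Merge [5] + [27] -> [5, 27]
  Merge [1] + [15] -> [1, 15]
  Merge [5, 27] + [1, 15] -> [1, 5, 15, 27]
  Merge [-7, 11, 13, 25] + [1, 5, 15, 27] -> [-7, 1, 5, 11, 13, 15, 25, 27]


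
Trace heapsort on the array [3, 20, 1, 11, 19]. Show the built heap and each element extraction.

Build heap: [20, 19, 1, 11, 3]
Extract 20: [19, 11, 1, 3, 20]
Extract 19: [11, 3, 1, 19, 20]
Extract 11: [3, 1, 11, 19, 20]
Extract 3: [1, 3, 11, 19, 20]


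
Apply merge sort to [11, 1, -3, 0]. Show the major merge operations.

Divide and conquer:
  Merge [11] + [1] -> [1, 11]
  Merge [-3] + [0] -> [-3, 0]
  Merge [1, 11] + [-3, 0] -> [-3, 0, 1, 11]


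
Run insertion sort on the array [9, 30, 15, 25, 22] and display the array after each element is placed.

First element 9 is already 'sorted'
Insert 30: shifted 0 elements -> [9, 30, 15, 25, 22]
Insert 15: shifted 1 elements -> [9, 15, 30, 25, 22]
Insert 25: shifted 1 elements -> [9, 15, 25, 30, 22]
Insert 22: shifted 2 elements -> [9, 15, 22, 25, 30]


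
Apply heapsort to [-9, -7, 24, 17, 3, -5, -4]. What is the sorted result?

Build heap: [24, 17, -4, -7, 3, -5, -9]
Extract 24: [17, 3, -4, -7, -9, -5, 24]
Extract 17: [3, -5, -4, -7, -9, 17, 24]
Extract 3: [-4, -5, -9, -7, 3, 17, 24]
Extract -4: [-5, -7, -9, -4, 3, 17, 24]
Extract -5: [-7, -9, -5, -4, 3, 17, 24]
Extract -7: [-9, -7, -5, -4, 3, 17, 24]


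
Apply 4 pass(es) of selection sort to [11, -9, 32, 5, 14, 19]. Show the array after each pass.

Pass 1: Select minimum -9 at index 1, swap -> [-9, 11, 32, 5, 14, 19]
Pass 2: Select minimum 5 at index 3, swap -> [-9, 5, 32, 11, 14, 19]
Pass 3: Select minimum 11 at index 3, swap -> [-9, 5, 11, 32, 14, 19]
Pass 4: Select minimum 14 at index 4, swap -> [-9, 5, 11, 14, 32, 19]


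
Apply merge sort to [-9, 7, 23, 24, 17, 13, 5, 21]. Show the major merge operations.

Divide and conquer:
  Merge [-9] + [7] -> [-9, 7]
  Merge [23] + [24] -> [23, 24]
  Merge [-9, 7] + [23, 24] -> [-9, 7, 23, 24]
  Merge [17] + [13] -> [13, 17]
  Merge [5] + [21] -> [5, 21]
  Merge [13, 17] + [5, 21] -> [5, 13, 17, 21]
  Merge [-9, 7, 23, 24] + [5, 13, 17, 21] -> [-9, 5, 7, 13, 17, 21, 23, 24]


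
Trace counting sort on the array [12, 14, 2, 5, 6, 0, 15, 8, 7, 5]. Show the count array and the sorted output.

Count array: [1, 0, 1, 0, 0, 2, 1, 1, 1, 0, 0, 0, 1, 0, 1, 1]
(count[i] = number of elements equal to i)
Cumulative count: [1, 1, 2, 2, 2, 4, 5, 6, 7, 7, 7, 7, 8, 8, 9, 10]
Sorted: [0, 2, 5, 5, 6, 7, 8, 12, 14, 15]


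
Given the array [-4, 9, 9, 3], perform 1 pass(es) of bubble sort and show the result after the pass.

After pass 1: [-4, 9, 3, 9] (1 swaps)
Total swaps: 1


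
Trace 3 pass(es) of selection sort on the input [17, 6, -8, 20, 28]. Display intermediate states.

Pass 1: Select minimum -8 at index 2, swap -> [-8, 6, 17, 20, 28]
Pass 2: Select minimum 6 at index 1, swap -> [-8, 6, 17, 20, 28]
Pass 3: Select minimum 17 at index 2, swap -> [-8, 6, 17, 20, 28]


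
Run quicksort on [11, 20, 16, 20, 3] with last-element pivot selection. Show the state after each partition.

Partition 1: pivot=3 at index 0 -> [3, 20, 16, 20, 11]
Partition 2: pivot=11 at index 1 -> [3, 11, 16, 20, 20]
Partition 3: pivot=20 at index 4 -> [3, 11, 16, 20, 20]
Partition 4: pivot=20 at index 3 -> [3, 11, 16, 20, 20]


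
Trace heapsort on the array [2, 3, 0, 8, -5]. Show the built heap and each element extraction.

Build heap: [8, 3, 0, 2, -5]
Extract 8: [3, 2, 0, -5, 8]
Extract 3: [2, -5, 0, 3, 8]
Extract 2: [0, -5, 2, 3, 8]
Extract 0: [-5, 0, 2, 3, 8]


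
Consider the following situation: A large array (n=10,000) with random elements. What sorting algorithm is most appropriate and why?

Best choice: Quicksort or Mergesort
Reason: Both have O(n log n) average case; quicksort has lower constant factors


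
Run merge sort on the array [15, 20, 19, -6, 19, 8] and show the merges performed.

Divide and conquer:
  Merge [20] + [19] -> [19, 20]
  Merge [15] + [19, 20] -> [15, 19, 20]
  Merge [19] + [8] -> [8, 19]
  Merge [-6] + [8, 19] -> [-6, 8, 19]
  Merge [15, 19, 20] + [-6, 8, 19] -> [-6, 8, 15, 19, 19, 20]


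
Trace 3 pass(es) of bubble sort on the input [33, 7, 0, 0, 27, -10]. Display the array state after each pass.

After pass 1: [7, 0, 0, 27, -10, 33] (5 swaps)
After pass 2: [0, 0, 7, -10, 27, 33] (3 swaps)
After pass 3: [0, 0, -10, 7, 27, 33] (1 swaps)
Total swaps: 9


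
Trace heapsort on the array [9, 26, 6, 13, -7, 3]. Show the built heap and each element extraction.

Build heap: [26, 13, 6, 9, -7, 3]
Extract 26: [13, 9, 6, 3, -7, 26]
Extract 13: [9, 3, 6, -7, 13, 26]
Extract 9: [6, 3, -7, 9, 13, 26]
Extract 6: [3, -7, 6, 9, 13, 26]
Extract 3: [-7, 3, 6, 9, 13, 26]


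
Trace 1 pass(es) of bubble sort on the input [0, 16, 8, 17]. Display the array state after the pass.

After pass 1: [0, 8, 16, 17] (1 swaps)
Total swaps: 1


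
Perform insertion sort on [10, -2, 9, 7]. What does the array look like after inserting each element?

First element 10 is already 'sorted'
Insert -2: shifted 1 elements -> [-2, 10, 9, 7]
Insert 9: shifted 1 elements -> [-2, 9, 10, 7]
Insert 7: shifted 2 elements -> [-2, 7, 9, 10]


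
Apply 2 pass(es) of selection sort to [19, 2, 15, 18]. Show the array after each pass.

Pass 1: Select minimum 2 at index 1, swap -> [2, 19, 15, 18]
Pass 2: Select minimum 15 at index 2, swap -> [2, 15, 19, 18]


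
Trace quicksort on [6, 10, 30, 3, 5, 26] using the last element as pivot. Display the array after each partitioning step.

Partition 1: pivot=26 at index 4 -> [6, 10, 3, 5, 26, 30]
Partition 2: pivot=5 at index 1 -> [3, 5, 6, 10, 26, 30]
Partition 3: pivot=10 at index 3 -> [3, 5, 6, 10, 26, 30]


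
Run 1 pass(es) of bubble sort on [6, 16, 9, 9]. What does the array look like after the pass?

After pass 1: [6, 9, 9, 16] (2 swaps)
Total swaps: 2


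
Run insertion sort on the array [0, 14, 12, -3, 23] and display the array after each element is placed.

First element 0 is already 'sorted'
Insert 14: shifted 0 elements -> [0, 14, 12, -3, 23]
Insert 12: shifted 1 elements -> [0, 12, 14, -3, 23]
Insert -3: shifted 3 elements -> [-3, 0, 12, 14, 23]
Insert 23: shifted 0 elements -> [-3, 0, 12, 14, 23]


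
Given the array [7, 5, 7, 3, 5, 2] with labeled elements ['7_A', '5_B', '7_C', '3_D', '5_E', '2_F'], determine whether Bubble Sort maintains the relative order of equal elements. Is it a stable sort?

Trace Bubble Sort on the labeled array (the key is the number; the letter only tracks identity):
  After pass 1: [5_B, 7_A, 3_D, 5_E, 2_F, 7_C]
  After pass 2: [5_B, 3_D, 5_E, 2_F, 7_A, 7_C]
  After pass 3: [3_D, 5_B, 2_F, 5_E, 7_A, 7_C]
  After pass 4: [3_D, 2_F, 5_B, 5_E, 7_A, 7_C]
  After pass 5: [2_F, 3_D, 5_B, 5_E, 7_A, 7_C]
Final order: [2_F, 3_D, 5_B, 5_E, 7_A, 7_C]
Equal keys:
  value 5: originally 5_B, 5_E; after sorting 5_B, 5_E -> order preserved
  value 7: originally 7_A, 7_C; after sorting 7_A, 7_C -> order preserved
All equal keys kept their original relative order. Bubble Sort is stable: it only swaps adjacent elements when the left one is strictly greater, so equal keys never move past each other.
Answer: Stable


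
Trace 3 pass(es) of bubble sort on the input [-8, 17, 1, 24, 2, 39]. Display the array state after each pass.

After pass 1: [-8, 1, 17, 2, 24, 39] (2 swaps)
After pass 2: [-8, 1, 2, 17, 24, 39] (1 swaps)
After pass 3: [-8, 1, 2, 17, 24, 39] (0 swaps)
Total swaps: 3


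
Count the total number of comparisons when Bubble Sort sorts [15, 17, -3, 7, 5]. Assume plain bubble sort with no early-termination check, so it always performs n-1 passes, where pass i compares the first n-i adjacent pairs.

Pass 1: compare adjacent pairs (0,1)..(3,4) = 4 comparison(s), 3 swap(s) -> [15, -3, 7, 5, 17]
Pass 2: compare adjacent pairs (0,1)..(2,3) = 3 comparison(s), 3 swap(s) -> [-3, 7, 5, 15, 17]
Pass 3: compare adjacent pairs (0,1)..(1,2) = 2 comparison(s), 1 swap(s) -> [-3, 5, 7, 15, 17]
Pass 4: compare adjacent pairs (0,1)..(0,1) = 1 comparison(s), 0 swap(s) -> [-3, 5, 7, 15, 17]
Total comparisons: 4 + 3 + 2 + 1 = 10


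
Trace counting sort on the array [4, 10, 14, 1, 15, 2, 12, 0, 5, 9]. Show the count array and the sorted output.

Count array: [1, 1, 1, 0, 1, 1, 0, 0, 0, 1, 1, 0, 1, 0, 1, 1]
(count[i] = number of elements equal to i)
Cumulative count: [1, 2, 3, 3, 4, 5, 5, 5, 5, 6, 7, 7, 8, 8, 9, 10]
Sorted: [0, 1, 2, 4, 5, 9, 10, 12, 14, 15]


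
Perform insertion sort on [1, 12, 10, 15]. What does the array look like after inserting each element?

First element 1 is already 'sorted'
Insert 12: shifted 0 elements -> [1, 12, 10, 15]
Insert 10: shifted 1 elements -> [1, 10, 12, 15]
Insert 15: shifted 0 elements -> [1, 10, 12, 15]


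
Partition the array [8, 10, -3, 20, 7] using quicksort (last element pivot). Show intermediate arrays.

Partition 1: pivot=7 at index 1 -> [-3, 7, 8, 20, 10]
Partition 2: pivot=10 at index 3 -> [-3, 7, 8, 10, 20]


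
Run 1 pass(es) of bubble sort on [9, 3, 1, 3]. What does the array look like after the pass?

After pass 1: [3, 1, 3, 9] (3 swaps)
Total swaps: 3


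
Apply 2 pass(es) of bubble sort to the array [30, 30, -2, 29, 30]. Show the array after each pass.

After pass 1: [30, -2, 29, 30, 30] (2 swaps)
After pass 2: [-2, 29, 30, 30, 30] (2 swaps)
Total swaps: 4


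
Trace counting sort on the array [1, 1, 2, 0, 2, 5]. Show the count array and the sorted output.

Count array: [1, 2, 2, 0, 0, 1]
(count[i] = number of elements equal to i)
Cumulative count: [1, 3, 5, 5, 5, 6]
Sorted: [0, 1, 1, 2, 2, 5]


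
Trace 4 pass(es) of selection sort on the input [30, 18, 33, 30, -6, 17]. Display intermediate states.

Pass 1: Select minimum -6 at index 4, swap -> [-6, 18, 33, 30, 30, 17]
Pass 2: Select minimum 17 at index 5, swap -> [-6, 17, 33, 30, 30, 18]
Pass 3: Select minimum 18 at index 5, swap -> [-6, 17, 18, 30, 30, 33]
Pass 4: Select minimum 30 at index 3, swap -> [-6, 17, 18, 30, 30, 33]


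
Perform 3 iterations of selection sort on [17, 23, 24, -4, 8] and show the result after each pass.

Pass 1: Select minimum -4 at index 3, swap -> [-4, 23, 24, 17, 8]
Pass 2: Select minimum 8 at index 4, swap -> [-4, 8, 24, 17, 23]
Pass 3: Select minimum 17 at index 3, swap -> [-4, 8, 17, 24, 23]


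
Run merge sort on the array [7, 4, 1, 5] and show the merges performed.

Divide and conquer:
  Merge [7] + [4] -> [4, 7]
  Merge [1] + [5] -> [1, 5]
  Merge [4, 7] + [1, 5] -> [1, 4, 5, 7]


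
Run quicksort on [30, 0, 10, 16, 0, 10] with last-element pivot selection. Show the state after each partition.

Partition 1: pivot=10 at index 3 -> [0, 10, 0, 10, 30, 16]
Partition 2: pivot=0 at index 1 -> [0, 0, 10, 10, 30, 16]
Partition 3: pivot=16 at index 4 -> [0, 0, 10, 10, 16, 30]


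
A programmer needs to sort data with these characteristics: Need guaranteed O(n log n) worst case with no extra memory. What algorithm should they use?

Best choice: Heapsort
Reason: Heapsort is O(n log n) worst case and sorts in-place; quicksort can degrade to O(n^2)


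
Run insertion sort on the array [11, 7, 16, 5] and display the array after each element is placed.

First element 11 is already 'sorted'
Insert 7: shifted 1 elements -> [7, 11, 16, 5]
Insert 16: shifted 0 elements -> [7, 11, 16, 5]
Insert 5: shifted 3 elements -> [5, 7, 11, 16]


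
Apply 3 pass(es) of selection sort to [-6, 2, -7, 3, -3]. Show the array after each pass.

Pass 1: Select minimum -7 at index 2, swap -> [-7, 2, -6, 3, -3]
Pass 2: Select minimum -6 at index 2, swap -> [-7, -6, 2, 3, -3]
Pass 3: Select minimum -3 at index 4, swap -> [-7, -6, -3, 3, 2]


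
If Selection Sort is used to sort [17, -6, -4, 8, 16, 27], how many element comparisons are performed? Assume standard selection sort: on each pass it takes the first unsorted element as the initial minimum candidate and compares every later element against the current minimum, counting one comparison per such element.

Pass 1: scan indices 1..5 for the minimum = 5 comparison(s); min is -6, place at index 0 -> [-6, 17, -4, 8, 16, 27]
Pass 2: scan indices 2..5 for the minimum = 4 comparison(s); min is -4, place at index 1 -> [-6, -4, 17, 8, 16, 27]
Pass 3: scan indices 3..5 for the minimum = 3 comparison(s); min is 8, place at index 2 -> [-6, -4, 8, 17, 16, 27]
Pass 4: scan indices 4..5 for the minimum = 2 comparison(s); min is 16, place at index 3 -> [-6, -4, 8, 16, 17, 27]
Pass 5: scan indices 5..5 for the minimum = 1 comparison(s); min is 17, place at index 4 -> [-6, -4, 8, 16, 17, 27]
Selection sort always scans the whole unsorted suffix, so the count is (n-1) + (n-2) + ... + 1 = n(n-1)/2 = 6*5/2 = 15 regardless of the input order.
Total comparisons: 5 + 4 + 3 + 2 + 1 = 15


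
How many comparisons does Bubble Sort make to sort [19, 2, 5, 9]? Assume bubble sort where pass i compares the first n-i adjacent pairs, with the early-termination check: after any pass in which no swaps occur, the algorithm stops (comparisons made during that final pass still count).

Pass 1: compare adjacent pairs (0,1)..(2,3) = 3 comparison(s), 3 swap(s) -> [2, 5, 9, 19]
Pass 2: compare adjacent pairs (0,1)..(1,2) = 2 comparison(s), 0 swap(s) -> [2, 5, 9, 19]
No swaps in this pass, so bubble sort stops here.
Total comparisons: 3 + 2 = 5


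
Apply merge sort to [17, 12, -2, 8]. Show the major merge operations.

Divide and conquer:
  Merge [17] + [12] -> [12, 17]
  Merge [-2] + [8] -> [-2, 8]
  Merge [12, 17] + [-2, 8] -> [-2, 8, 12, 17]


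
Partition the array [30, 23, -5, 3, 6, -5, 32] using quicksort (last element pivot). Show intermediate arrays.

Partition 1: pivot=32 at index 6 -> [30, 23, -5, 3, 6, -5, 32]
Partition 2: pivot=-5 at index 1 -> [-5, -5, 30, 3, 6, 23, 32]
Partition 3: pivot=23 at index 4 -> [-5, -5, 3, 6, 23, 30, 32]
Partition 4: pivot=6 at index 3 -> [-5, -5, 3, 6, 23, 30, 32]


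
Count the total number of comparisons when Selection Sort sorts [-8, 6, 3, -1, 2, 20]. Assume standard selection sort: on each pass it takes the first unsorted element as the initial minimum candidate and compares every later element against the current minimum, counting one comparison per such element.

Pass 1: scan indices 1..5 for the minimum = 5 comparison(s); min is -8, place at index 0 -> [-8, 6, 3, -1, 2, 20]
Pass 2: scan indices 2..5 for the minimum = 4 comparison(s); min is -1, place at index 1 -> [-8, -1, 3, 6, 2, 20]
Pass 3: scan indices 3..5 for the minimum = 3 comparison(s); min is 2, place at index 2 -> [-8, -1, 2, 6, 3, 20]
Pass 4: scan indices 4..5 for the minimum = 2 comparison(s); min is 3, place at index 3 -> [-8, -1, 2, 3, 6, 20]
Pass 5: scan indices 5..5 for the minimum = 1 comparison(s); min is 6, place at index 4 -> [-8, -1, 2, 3, 6, 20]
Selection sort always scans the whole unsorted suffix, so the count is (n-1) + (n-2) + ... + 1 = n(n-1)/2 = 6*5/2 = 15 regardless of the input order.
Total comparisons: 5 + 4 + 3 + 2 + 1 = 15


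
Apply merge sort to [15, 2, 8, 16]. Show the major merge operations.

Divide and conquer:
  Merge [15] + [2] -> [2, 15]
  Merge [8] + [16] -> [8, 16]
  Merge [2, 15] + [8, 16] -> [2, 8, 15, 16]


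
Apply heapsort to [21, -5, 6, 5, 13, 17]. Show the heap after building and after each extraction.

Build heap: [21, 13, 17, 5, -5, 6]
Extract 21: [17, 13, 6, 5, -5, 21]
Extract 17: [13, 5, 6, -5, 17, 21]
Extract 13: [6, 5, -5, 13, 17, 21]
Extract 6: [5, -5, 6, 13, 17, 21]
Extract 5: [-5, 5, 6, 13, 17, 21]


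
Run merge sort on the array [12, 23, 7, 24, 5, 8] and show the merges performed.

Divide and conquer:
  Merge [23] + [7] -> [7, 23]
  Merge [12] + [7, 23] -> [7, 12, 23]
  Merge [5] + [8] -> [5, 8]
  Merge [24] + [5, 8] -> [5, 8, 24]
  Merge [7, 12, 23] + [5, 8, 24] -> [5, 7, 8, 12, 23, 24]


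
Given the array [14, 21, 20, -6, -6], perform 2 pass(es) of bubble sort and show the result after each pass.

After pass 1: [14, 20, -6, -6, 21] (3 swaps)
After pass 2: [14, -6, -6, 20, 21] (2 swaps)
Total swaps: 5


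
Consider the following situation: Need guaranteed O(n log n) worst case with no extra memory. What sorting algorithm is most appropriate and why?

Best choice: Heapsort
Reason: Heapsort is O(n log n) worst case and sorts in-place; quicksort can degrade to O(n^2)


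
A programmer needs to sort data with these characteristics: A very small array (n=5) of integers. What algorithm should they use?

Best choice: Insertion sort
Reason: For tiny inputs the O(n^2) overhead is negligible and insertion sort has minimal constant factors


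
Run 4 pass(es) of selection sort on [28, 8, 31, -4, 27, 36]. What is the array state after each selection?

Pass 1: Select minimum -4 at index 3, swap -> [-4, 8, 31, 28, 27, 36]
Pass 2: Select minimum 8 at index 1, swap -> [-4, 8, 31, 28, 27, 36]
Pass 3: Select minimum 27 at index 4, swap -> [-4, 8, 27, 28, 31, 36]
Pass 4: Select minimum 28 at index 3, swap -> [-4, 8, 27, 28, 31, 36]


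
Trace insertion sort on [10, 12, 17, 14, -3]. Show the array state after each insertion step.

First element 10 is already 'sorted'
Insert 12: shifted 0 elements -> [10, 12, 17, 14, -3]
Insert 17: shifted 0 elements -> [10, 12, 17, 14, -3]
Insert 14: shifted 1 elements -> [10, 12, 14, 17, -3]
Insert -3: shifted 4 elements -> [-3, 10, 12, 14, 17]


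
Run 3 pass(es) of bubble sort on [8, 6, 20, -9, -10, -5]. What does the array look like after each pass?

After pass 1: [6, 8, -9, -10, -5, 20] (4 swaps)
After pass 2: [6, -9, -10, -5, 8, 20] (3 swaps)
After pass 3: [-9, -10, -5, 6, 8, 20] (3 swaps)
Total swaps: 10


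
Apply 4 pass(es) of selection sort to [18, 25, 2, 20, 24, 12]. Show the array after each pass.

Pass 1: Select minimum 2 at index 2, swap -> [2, 25, 18, 20, 24, 12]
Pass 2: Select minimum 12 at index 5, swap -> [2, 12, 18, 20, 24, 25]
Pass 3: Select minimum 18 at index 2, swap -> [2, 12, 18, 20, 24, 25]
Pass 4: Select minimum 20 at index 3, swap -> [2, 12, 18, 20, 24, 25]


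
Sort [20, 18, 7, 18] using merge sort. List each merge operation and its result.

Divide and conquer:
  Merge [20] + [18] -> [18, 20]
  Merge [7] + [18] -> [7, 18]
  Merge [18, 20] + [7, 18] -> [7, 18, 18, 20]


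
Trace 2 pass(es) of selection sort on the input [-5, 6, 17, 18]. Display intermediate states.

Pass 1: Select minimum -5 at index 0, swap -> [-5, 6, 17, 18]
Pass 2: Select minimum 6 at index 1, swap -> [-5, 6, 17, 18]


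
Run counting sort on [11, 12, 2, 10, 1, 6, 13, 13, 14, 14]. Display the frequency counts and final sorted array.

Count array: [0, 1, 1, 0, 0, 0, 1, 0, 0, 0, 1, 1, 1, 2, 2]
(count[i] = number of elements equal to i)
Cumulative count: [0, 1, 2, 2, 2, 2, 3, 3, 3, 3, 4, 5, 6, 8, 10]
Sorted: [1, 2, 6, 10, 11, 12, 13, 13, 14, 14]


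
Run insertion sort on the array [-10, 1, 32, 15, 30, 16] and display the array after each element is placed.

First element -10 is already 'sorted'
Insert 1: shifted 0 elements -> [-10, 1, 32, 15, 30, 16]
Insert 32: shifted 0 elements -> [-10, 1, 32, 15, 30, 16]
Insert 15: shifted 1 elements -> [-10, 1, 15, 32, 30, 16]
Insert 30: shifted 1 elements -> [-10, 1, 15, 30, 32, 16]
Insert 16: shifted 2 elements -> [-10, 1, 15, 16, 30, 32]


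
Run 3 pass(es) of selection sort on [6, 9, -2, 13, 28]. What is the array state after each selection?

Pass 1: Select minimum -2 at index 2, swap -> [-2, 9, 6, 13, 28]
Pass 2: Select minimum 6 at index 2, swap -> [-2, 6, 9, 13, 28]
Pass 3: Select minimum 9 at index 2, swap -> [-2, 6, 9, 13, 28]


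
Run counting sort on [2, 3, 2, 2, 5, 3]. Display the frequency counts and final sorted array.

Count array: [0, 0, 3, 2, 0, 1]
(count[i] = number of elements equal to i)
Cumulative count: [0, 0, 3, 5, 5, 6]
Sorted: [2, 2, 2, 3, 3, 5]


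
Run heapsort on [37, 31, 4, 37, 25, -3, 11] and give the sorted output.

Build heap: [37, 37, 11, 31, 25, -3, 4]
Extract 37: [37, 31, 11, 4, 25, -3, 37]
Extract 37: [31, 25, 11, 4, -3, 37, 37]
Extract 31: [25, 4, 11, -3, 31, 37, 37]
Extract 25: [11, 4, -3, 25, 31, 37, 37]
Extract 11: [4, -3, 11, 25, 31, 37, 37]
Extract 4: [-3, 4, 11, 25, 31, 37, 37]


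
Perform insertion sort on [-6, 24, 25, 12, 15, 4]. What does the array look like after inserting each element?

First element -6 is already 'sorted'
Insert 24: shifted 0 elements -> [-6, 24, 25, 12, 15, 4]
Insert 25: shifted 0 elements -> [-6, 24, 25, 12, 15, 4]
Insert 12: shifted 2 elements -> [-6, 12, 24, 25, 15, 4]
Insert 15: shifted 2 elements -> [-6, 12, 15, 24, 25, 4]
Insert 4: shifted 4 elements -> [-6, 4, 12, 15, 24, 25]


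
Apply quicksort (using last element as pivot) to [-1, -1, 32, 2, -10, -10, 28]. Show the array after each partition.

Partition 1: pivot=28 at index 5 -> [-1, -1, 2, -10, -10, 28, 32]
Partition 2: pivot=-10 at index 1 -> [-10, -10, 2, -1, -1, 28, 32]
Partition 3: pivot=-1 at index 3 -> [-10, -10, -1, -1, 2, 28, 32]


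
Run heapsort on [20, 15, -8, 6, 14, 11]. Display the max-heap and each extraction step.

Build heap: [20, 15, 11, 6, 14, -8]
Extract 20: [15, 14, 11, 6, -8, 20]
Extract 15: [14, 6, 11, -8, 15, 20]
Extract 14: [11, 6, -8, 14, 15, 20]
Extract 11: [6, -8, 11, 14, 15, 20]
Extract 6: [-8, 6, 11, 14, 15, 20]


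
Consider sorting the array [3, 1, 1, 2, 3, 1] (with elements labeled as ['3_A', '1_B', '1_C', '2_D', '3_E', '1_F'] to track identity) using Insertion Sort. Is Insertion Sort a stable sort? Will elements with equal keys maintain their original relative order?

Trace Insertion Sort on the labeled array (the key is the number; the letter only tracks identity):
  Insert 1_B at index 0: [1_B, 3_A, 1_C, 2_D, 3_E, 1_F]
  Insert 1_C at index 1: [1_B, 1_C, 3_A, 2_D, 3_E, 1_F]
  Insert 2_D at index 2: [1_B, 1_C, 2_D, 3_A, 3_E, 1_F]
  Insert 3_E at index 4: [1_B, 1_C, 2_D, 3_A, 3_E, 1_F]
  Insert 1_F at index 2: [1_B, 1_C, 1_F, 2_D, 3_A, 3_E]
Final order: [1_B, 1_C, 1_F, 2_D, 3_A, 3_E]
Equal keys:
  value 1: originally 1_B, 1_C, 1_F; after sorting 1_B, 1_C, 1_F -> order preserved
  value 3: originally 3_A, 3_E; after sorting 3_A, 3_E -> order preserved
All equal keys kept their original relative order. Insertion Sort is stable: elements are shifted only while they are strictly greater than the key, so a key is inserted after any equal elements already placed.
Answer: Stable


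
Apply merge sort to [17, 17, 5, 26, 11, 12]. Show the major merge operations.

Divide and conquer:
  Merge [17] + [5] -> [5, 17]
  Merge [17] + [5, 17] -> [5, 17, 17]
  Merge [11] + [12] -> [11, 12]
  Merge [26] + [11, 12] -> [11, 12, 26]
  Merge [5, 17, 17] + [11, 12, 26] -> [5, 11, 12, 17, 17, 26]


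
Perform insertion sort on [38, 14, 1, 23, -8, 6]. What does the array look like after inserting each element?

First element 38 is already 'sorted'
Insert 14: shifted 1 elements -> [14, 38, 1, 23, -8, 6]
Insert 1: shifted 2 elements -> [1, 14, 38, 23, -8, 6]
Insert 23: shifted 1 elements -> [1, 14, 23, 38, -8, 6]
Insert -8: shifted 4 elements -> [-8, 1, 14, 23, 38, 6]
Insert 6: shifted 3 elements -> [-8, 1, 6, 14, 23, 38]


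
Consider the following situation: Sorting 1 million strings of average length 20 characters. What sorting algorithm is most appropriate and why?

Best choice: MSD radix sort or Mergesort
Reason: MSD radix sort is a non-comparison sort that buckets the strings by successive character positions, running in time proportional to the total number of characters examined rather than O(n log n) string comparisons; mergesort is a stable O(n log n)-comparison alternative that works for arbitrary variable-length keys


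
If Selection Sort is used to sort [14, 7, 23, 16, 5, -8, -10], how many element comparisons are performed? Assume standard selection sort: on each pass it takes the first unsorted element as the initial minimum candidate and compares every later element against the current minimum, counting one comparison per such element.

Pass 1: scan indices 1..6 for the minimum = 6 comparison(s); min is -10, place at index 0 -> [-10, 7, 23, 16, 5, -8, 14]
Pass 2: scan indices 2..6 for the minimum = 5 comparison(s); min is -8, place at index 1 -> [-10, -8, 23, 16, 5, 7, 14]
Pass 3: scan indices 3..6 for the minimum = 4 comparison(s); min is 5, place at index 2 -> [-10, -8, 5, 16, 23, 7, 14]
Pass 4: scan indices 4..6 for the minimum = 3 comparison(s); min is 7, place at index 3 -> [-10, -8, 5, 7, 23, 16, 14]
Pass 5: scan indices 5..6 for the minimum = 2 comparison(s); min is 14, place at index 4 -> [-10, -8, 5, 7, 14, 16, 23]
Pass 6: scan indices 6..6 for the minimum = 1 comparison(s); min is 16, place at index 5 -> [-10, -8, 5, 7, 14, 16, 23]
Selection sort always scans the whole unsorted suffix, so the count is (n-1) + (n-2) + ... + 1 = n(n-1)/2 = 7*6/2 = 21 regardless of the input order.
Total comparisons: 6 + 5 + 4 + 3 + 2 + 1 = 21


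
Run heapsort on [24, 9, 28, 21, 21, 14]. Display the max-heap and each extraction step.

Build heap: [28, 21, 24, 9, 21, 14]
Extract 28: [24, 21, 14, 9, 21, 28]
Extract 24: [21, 21, 14, 9, 24, 28]
Extract 21: [21, 9, 14, 21, 24, 28]
Extract 21: [14, 9, 21, 21, 24, 28]
Extract 14: [9, 14, 21, 21, 24, 28]


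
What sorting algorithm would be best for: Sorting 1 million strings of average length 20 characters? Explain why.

Best choice: MSD radix sort or Mergesort
Reason: MSD radix sort is a non-comparison sort that buckets the strings by successive character positions, running in time proportional to the total number of characters examined rather than O(n log n) string comparisons; mergesort is a stable O(n log n)-comparison alternative that works for arbitrary variable-length keys


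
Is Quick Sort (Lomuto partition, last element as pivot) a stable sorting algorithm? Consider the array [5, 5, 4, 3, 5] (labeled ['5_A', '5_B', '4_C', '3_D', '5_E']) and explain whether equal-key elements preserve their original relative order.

Trace Quick Sort on the labeled array (the key is the number; the letter only tracks identity):
  Partition indices 0..4 around pivot 5_E -> [5_A, 5_B, 4_C, 3_D, 5_E]
  Partition indices 0..3 around pivot 3_D -> [3_D, 5_B, 4_C, 5_A, 5_E]
  Partition indices 1..3 around pivot 5_A -> [3_D, 5_B, 4_C, 5_A, 5_E]
  Partition indices 1..2 around pivot 4_C -> [3_D, 4_C, 5_B, 5_A, 5_E]
Final order: [3_D, 4_C, 5_B, 5_A, 5_E]
Equal keys:
  value 5: originally 5_A, 5_B, 5_E; after sorting 5_B, 5_A, 5_E -> order changed
Equal keys were reordered, so Quick Sort is not stable: partition swaps elements across long distances and can reorder equal keys. (One such input is enough; an unstable sort may happen to preserve order on other inputs, but it gives no guarantee.)
Answer: Not stable


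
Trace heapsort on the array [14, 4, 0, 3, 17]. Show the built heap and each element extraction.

Build heap: [17, 14, 0, 3, 4]
Extract 17: [14, 4, 0, 3, 17]
Extract 14: [4, 3, 0, 14, 17]
Extract 4: [3, 0, 4, 14, 17]
Extract 3: [0, 3, 4, 14, 17]


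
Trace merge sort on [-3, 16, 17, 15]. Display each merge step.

Divide and conquer:
  Merge [-3] + [16] -> [-3, 16]
  Merge [17] + [15] -> [15, 17]
  Merge [-3, 16] + [15, 17] -> [-3, 15, 16, 17]


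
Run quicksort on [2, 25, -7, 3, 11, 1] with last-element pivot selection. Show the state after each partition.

Partition 1: pivot=1 at index 1 -> [-7, 1, 2, 3, 11, 25]
Partition 2: pivot=25 at index 5 -> [-7, 1, 2, 3, 11, 25]
Partition 3: pivot=11 at index 4 -> [-7, 1, 2, 3, 11, 25]
Partition 4: pivot=3 at index 3 -> [-7, 1, 2, 3, 11, 25]


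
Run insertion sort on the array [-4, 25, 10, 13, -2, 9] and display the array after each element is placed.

First element -4 is already 'sorted'
Insert 25: shifted 0 elements -> [-4, 25, 10, 13, -2, 9]
Insert 10: shifted 1 elements -> [-4, 10, 25, 13, -2, 9]
Insert 13: shifted 1 elements -> [-4, 10, 13, 25, -2, 9]
Insert -2: shifted 3 elements -> [-4, -2, 10, 13, 25, 9]
Insert 9: shifted 3 elements -> [-4, -2, 9, 10, 13, 25]


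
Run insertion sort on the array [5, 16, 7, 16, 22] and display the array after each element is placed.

First element 5 is already 'sorted'
Insert 16: shifted 0 elements -> [5, 16, 7, 16, 22]
Insert 7: shifted 1 elements -> [5, 7, 16, 16, 22]
Insert 16: shifted 0 elements -> [5, 7, 16, 16, 22]
Insert 22: shifted 0 elements -> [5, 7, 16, 16, 22]


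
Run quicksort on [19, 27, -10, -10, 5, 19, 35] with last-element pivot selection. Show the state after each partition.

Partition 1: pivot=35 at index 6 -> [19, 27, -10, -10, 5, 19, 35]
Partition 2: pivot=19 at index 4 -> [19, -10, -10, 5, 19, 27, 35]
Partition 3: pivot=5 at index 2 -> [-10, -10, 5, 19, 19, 27, 35]
Partition 4: pivot=-10 at index 1 -> [-10, -10, 5, 19, 19, 27, 35]


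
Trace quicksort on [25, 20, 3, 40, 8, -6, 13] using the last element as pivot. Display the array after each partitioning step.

Partition 1: pivot=13 at index 3 -> [3, 8, -6, 13, 20, 25, 40]
Partition 2: pivot=-6 at index 0 -> [-6, 8, 3, 13, 20, 25, 40]
Partition 3: pivot=3 at index 1 -> [-6, 3, 8, 13, 20, 25, 40]
Partition 4: pivot=40 at index 6 -> [-6, 3, 8, 13, 20, 25, 40]
Partition 5: pivot=25 at index 5 -> [-6, 3, 8, 13, 20, 25, 40]


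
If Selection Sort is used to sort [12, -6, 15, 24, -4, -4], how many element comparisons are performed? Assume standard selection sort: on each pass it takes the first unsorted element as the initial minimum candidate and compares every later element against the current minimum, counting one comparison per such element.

Pass 1: scan indices 1..5 for the minimum = 5 comparison(s); min is -6, place at index 0 -> [-6, 12, 15, 24, -4, -4]
Pass 2: scan indices 2..5 for the minimum = 4 comparison(s); min is -4, place at index 1 -> [-6, -4, 15, 24, 12, -4]
Pass 3: scan indices 3..5 for the minimum = 3 comparison(s); min is -4, place at index 2 -> [-6, -4, -4, 24, 12, 15]
Pass 4: scan indices 4..5 for the minimum = 2 comparison(s); min is 12, place at index 3 -> [-6, -4, -4, 12, 24, 15]
Pass 5: scan indices 5..5 for the minimum = 1 comparison(s); min is 15, place at index 4 -> [-6, -4, -4, 12, 15, 24]
Selection sort always scans the whole unsorted suffix, so the count is (n-1) + (n-2) + ... + 1 = n(n-1)/2 = 6*5/2 = 15 regardless of the input order.
Total comparisons: 5 + 4 + 3 + 2 + 1 = 15


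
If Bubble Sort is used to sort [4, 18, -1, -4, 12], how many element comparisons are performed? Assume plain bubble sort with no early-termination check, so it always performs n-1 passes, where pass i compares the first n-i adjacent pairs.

Pass 1: compare adjacent pairs (0,1)..(3,4) = 4 comparison(s), 3 swap(s) -> [4, -1, -4, 12, 18]
Pass 2: compare adjacent pairs (0,1)..(2,3) = 3 comparison(s), 2 swap(s) -> [-1, -4, 4, 12, 18]
Pass 3: compare adjacent pairs (0,1)..(1,2) = 2 comparison(s), 1 swap(s) -> [-4, -1, 4, 12, 18]
Pass 4: compare adjacent pairs (0,1)..(0,1) = 1 comparison(s), 0 swap(s) -> [-4, -1, 4, 12, 18]
Total comparisons: 4 + 3 + 2 + 1 = 10


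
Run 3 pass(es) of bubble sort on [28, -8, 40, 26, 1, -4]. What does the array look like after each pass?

After pass 1: [-8, 28, 26, 1, -4, 40] (4 swaps)
After pass 2: [-8, 26, 1, -4, 28, 40] (3 swaps)
After pass 3: [-8, 1, -4, 26, 28, 40] (2 swaps)
Total swaps: 9


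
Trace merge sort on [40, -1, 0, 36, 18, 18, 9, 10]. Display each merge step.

Divide and conquer:
  Merge [40] + [-1] -> [-1, 40]
  Merge [0] + [36] -> [0, 36]
  Merge [-1, 40] + [0, 36] -> [-1, 0, 36, 40]
  Merge [18] + [18] -> [18, 18]
  Merge [9] + [10] -> [9, 10]
  Merge [18, 18] + [9, 10] -> [9, 10, 18, 18]
  Merge [-1, 0, 36, 40] + [9, 10, 18, 18] -> [-1, 0, 9, 10, 18, 18, 36, 40]


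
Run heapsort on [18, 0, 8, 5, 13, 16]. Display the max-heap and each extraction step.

Build heap: [18, 13, 16, 5, 0, 8]
Extract 18: [16, 13, 8, 5, 0, 18]
Extract 16: [13, 5, 8, 0, 16, 18]
Extract 13: [8, 5, 0, 13, 16, 18]
Extract 8: [5, 0, 8, 13, 16, 18]
Extract 5: [0, 5, 8, 13, 16, 18]


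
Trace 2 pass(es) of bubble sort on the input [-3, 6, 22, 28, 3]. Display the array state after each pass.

After pass 1: [-3, 6, 22, 3, 28] (1 swaps)
After pass 2: [-3, 6, 3, 22, 28] (1 swaps)
Total swaps: 2


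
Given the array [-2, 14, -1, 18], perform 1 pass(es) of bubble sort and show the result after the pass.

After pass 1: [-2, -1, 14, 18] (1 swaps)
Total swaps: 1


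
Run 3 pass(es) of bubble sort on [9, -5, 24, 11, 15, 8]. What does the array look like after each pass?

After pass 1: [-5, 9, 11, 15, 8, 24] (4 swaps)
After pass 2: [-5, 9, 11, 8, 15, 24] (1 swaps)
After pass 3: [-5, 9, 8, 11, 15, 24] (1 swaps)
Total swaps: 6


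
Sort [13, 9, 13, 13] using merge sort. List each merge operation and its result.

Divide and conquer:
  Merge [13] + [9] -> [9, 13]
  Merge [13] + [13] -> [13, 13]
  Merge [9, 13] + [13, 13] -> [9, 13, 13, 13]
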